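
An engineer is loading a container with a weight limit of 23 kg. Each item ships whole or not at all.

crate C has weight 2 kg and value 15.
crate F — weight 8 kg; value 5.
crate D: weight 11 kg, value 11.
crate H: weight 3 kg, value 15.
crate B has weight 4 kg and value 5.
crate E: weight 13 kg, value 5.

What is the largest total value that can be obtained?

46

crate C + crate D + crate H + crate B: weight 2 + 11 + 3 + 4 = 20 ≤ 23, value 15 + 11 + 15 + 5 = 46.
crate C + crate D + crate H: weight 2 + 11 + 3 = 16 ≤ 23, value 15 + 11 + 15 = 41.
Best is crate C, crate D, crate H, and crate B with total value 46.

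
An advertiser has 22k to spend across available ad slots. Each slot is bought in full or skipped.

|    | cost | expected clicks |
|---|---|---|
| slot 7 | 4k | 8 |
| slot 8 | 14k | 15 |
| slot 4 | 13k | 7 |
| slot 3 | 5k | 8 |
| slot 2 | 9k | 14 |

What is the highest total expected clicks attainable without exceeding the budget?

Take slot 7, slot 3, and slot 2: cost 4 + 5 + 9 = 18 ≤ 22, expected clicks 8 + 8 + 14 = 30.
No other feasible combination does better.

30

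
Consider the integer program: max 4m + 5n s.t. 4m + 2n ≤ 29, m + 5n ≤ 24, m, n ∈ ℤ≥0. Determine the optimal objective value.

36

(m,n)=(4,4): 4·4+2·4=24≤29, 1·4+5·4=24≤24, objective 36.
(m,n)=(5,3): 4·5+2·3=26≤29, 1·5+5·3=20≤24, objective 35.
(m,n)=(6,2): 4·6+2·2=28≤29, 1·6+5·2=16≤24, objective 34.
Maximum is 36 at (m,n)=(4,4).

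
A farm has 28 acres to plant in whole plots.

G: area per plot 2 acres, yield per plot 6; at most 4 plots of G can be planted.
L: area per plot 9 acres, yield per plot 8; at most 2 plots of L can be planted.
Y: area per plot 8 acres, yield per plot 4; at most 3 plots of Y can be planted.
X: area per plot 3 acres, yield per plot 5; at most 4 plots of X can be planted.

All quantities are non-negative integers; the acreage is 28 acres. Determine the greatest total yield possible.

This is a bounded integer knapsack.
G has the best ratio (6/2); taking only G gives at most 4×6 = 24 (stopped by the supply cap of 4).
Mixing does better — 4×G, 1×Y, and 4×X: area 28 ≤ 28, yield 4·6 + 1·4 + 4·5 = 48.

48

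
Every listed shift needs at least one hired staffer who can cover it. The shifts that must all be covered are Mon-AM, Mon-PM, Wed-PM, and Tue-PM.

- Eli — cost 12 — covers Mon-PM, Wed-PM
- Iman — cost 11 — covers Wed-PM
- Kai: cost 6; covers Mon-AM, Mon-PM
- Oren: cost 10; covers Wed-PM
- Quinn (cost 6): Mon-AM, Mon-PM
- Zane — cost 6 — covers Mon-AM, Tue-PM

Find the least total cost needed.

Choose Eli and Zane: together they cover Mon-AM, Mon-PM, Wed-PM, Tue-PM — every shift.
Total cost: 12 + 6 = 18.

18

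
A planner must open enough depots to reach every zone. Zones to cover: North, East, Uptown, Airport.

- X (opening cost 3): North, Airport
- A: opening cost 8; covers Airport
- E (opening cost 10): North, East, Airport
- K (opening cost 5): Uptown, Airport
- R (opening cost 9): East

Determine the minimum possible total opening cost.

15

This is an integer covering problem.
The greedy cost-per-new-zone heuristic would pick X, K, and R for 17, but a cheaper cover exists.
Choose E and K: together they cover North, East, Uptown, Airport — every zone.
Total opening cost: 10 + 5 = 15.
No cover costs less than 15.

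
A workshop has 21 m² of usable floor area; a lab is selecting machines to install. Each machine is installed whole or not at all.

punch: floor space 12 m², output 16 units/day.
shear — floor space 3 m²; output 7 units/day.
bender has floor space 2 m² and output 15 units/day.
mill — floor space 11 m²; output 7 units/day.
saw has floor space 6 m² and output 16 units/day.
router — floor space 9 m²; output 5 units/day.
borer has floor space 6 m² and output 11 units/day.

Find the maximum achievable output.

49

punch + bender + saw: floor space 12 + 2 + 6 = 20 ≤ 21, output 16 + 15 + 16 = 47.
shear + bender + saw + router: floor space 3 + 2 + 6 + 9 = 20 ≤ 21, output 7 + 15 + 16 + 5 = 43.
shear + bender + saw + borer: floor space 3 + 2 + 6 + 6 = 17 ≤ 21, output 7 + 15 + 16 + 11 = 49.
Best is shear, bender, saw, and borer with total output 49.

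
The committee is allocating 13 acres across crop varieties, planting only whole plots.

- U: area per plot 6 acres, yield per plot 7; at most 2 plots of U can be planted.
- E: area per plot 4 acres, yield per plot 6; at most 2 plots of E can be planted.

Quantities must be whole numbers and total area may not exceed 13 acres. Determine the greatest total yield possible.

14

E has the best ratio (6/4); taking only E gives at most 2×6 = 12 (stopped by the supply cap of 2).
Mixing does better — 2×U: area 12 ≤ 13, yield 2·7 = 14.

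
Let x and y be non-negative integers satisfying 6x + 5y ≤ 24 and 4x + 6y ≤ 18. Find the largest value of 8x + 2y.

(x,y)=(4,0): 6·4+5·0=24≤24, 4·4+6·0=16≤18, objective 32.
(x,y)=(3,1): 6·3+5·1=23≤24, 4·3+6·1=18≤18, objective 26.
(x,y)=(3,0): 6·3+5·0=18≤24, 4·3+6·0=12≤18, objective 24.
Maximum is 32 at (x,y)=(4,0).

32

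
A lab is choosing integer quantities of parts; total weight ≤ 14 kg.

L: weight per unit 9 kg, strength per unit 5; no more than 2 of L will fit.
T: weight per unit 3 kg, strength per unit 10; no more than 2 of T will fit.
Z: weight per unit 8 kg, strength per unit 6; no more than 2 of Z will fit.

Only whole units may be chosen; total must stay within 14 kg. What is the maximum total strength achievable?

Take 2×T and 1×Z: weight 14 ≤ 14, strength 2·10 + 1·6 = 26.
T has the best ratio (10/3) and is taken to its limit of 2; remaining capacity is filled optimally with the others.

26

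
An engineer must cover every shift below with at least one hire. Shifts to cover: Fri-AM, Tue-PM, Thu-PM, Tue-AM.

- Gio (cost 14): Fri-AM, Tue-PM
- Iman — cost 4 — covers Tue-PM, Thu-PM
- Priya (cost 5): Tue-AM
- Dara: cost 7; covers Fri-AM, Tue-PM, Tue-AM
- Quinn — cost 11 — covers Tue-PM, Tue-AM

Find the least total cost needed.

Choose Iman and Dara: together they cover Fri-AM, Tue-PM, Thu-PM, Tue-AM — every shift.
Total cost: 4 + 7 = 11.
No cover costs less than 11.

11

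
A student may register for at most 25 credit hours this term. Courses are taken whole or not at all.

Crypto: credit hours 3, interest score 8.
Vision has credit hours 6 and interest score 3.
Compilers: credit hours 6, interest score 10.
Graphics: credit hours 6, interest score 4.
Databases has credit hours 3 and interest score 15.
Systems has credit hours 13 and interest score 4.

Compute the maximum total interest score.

40

Allowing fractional choices, the relaxed optimum would be about 40.3, but courses are indivisible.
Crypto + Vision + Compilers + Graphics + Databases: credit hours 3 + 6 + 6 + 6 + 3 = 24 ≤ 25, interest score 8 + 3 + 10 + 4 + 15 = 40.
Crypto + Compilers + Graphics + Databases: credit hours 3 + 6 + 6 + 3 = 18 ≤ 25, interest score 8 + 10 + 4 + 15 = 37.
Crypto + Compilers + Databases + Systems: credit hours 3 + 6 + 3 + 13 = 25 ≤ 25, interest score 8 + 10 + 15 + 4 = 37.
Best is Crypto, Vision, Compilers, Graphics, and Databases with total interest score 40.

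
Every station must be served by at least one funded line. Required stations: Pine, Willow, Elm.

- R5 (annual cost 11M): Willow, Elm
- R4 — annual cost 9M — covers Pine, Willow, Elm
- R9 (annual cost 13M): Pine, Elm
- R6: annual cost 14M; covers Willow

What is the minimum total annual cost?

This is an integer covering problem.
R4 alone covers Pine, Willow, Elm — every station.
Total annual cost: 9.
No cover costs less than 9.

9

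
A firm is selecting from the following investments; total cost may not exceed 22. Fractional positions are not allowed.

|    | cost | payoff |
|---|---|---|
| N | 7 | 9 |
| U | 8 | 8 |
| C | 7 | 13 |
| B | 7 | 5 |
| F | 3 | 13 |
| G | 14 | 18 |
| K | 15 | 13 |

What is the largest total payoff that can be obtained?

35

Treat it as a binary knapsack problem.
Allowing fractional choices, the relaxed optimum would be about 41.4, but investments are indivisible.
U + C + F: cost 8 + 7 + 3 = 18 ≤ 22, payoff 8 + 13 + 13 = 34.
N + C + F: cost 7 + 7 + 3 = 17 ≤ 22, payoff 9 + 13 + 13 = 35.
Best is N, C, and F with total payoff 35.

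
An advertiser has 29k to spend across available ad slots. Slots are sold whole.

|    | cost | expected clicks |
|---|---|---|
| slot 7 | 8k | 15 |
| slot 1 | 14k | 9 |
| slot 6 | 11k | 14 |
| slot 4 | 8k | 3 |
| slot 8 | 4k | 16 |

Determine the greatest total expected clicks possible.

45

Allowing fractional choices, the relaxed optimum would be about 48.9, but ad slots are indivisible.
slot 7 + slot 6 + slot 8: cost 8 + 11 + 4 = 23 ≤ 29, expected clicks 15 + 14 + 16 = 45.
slot 1 + slot 6 + slot 8: cost 14 + 11 + 4 = 29 ≤ 29, expected clicks 9 + 14 + 16 = 39.
slot 7 + slot 1 + slot 8: cost 8 + 14 + 4 = 26 ≤ 29, expected clicks 15 + 9 + 16 = 40.
Best is slot 7, slot 6, and slot 8 with total expected clicks 45.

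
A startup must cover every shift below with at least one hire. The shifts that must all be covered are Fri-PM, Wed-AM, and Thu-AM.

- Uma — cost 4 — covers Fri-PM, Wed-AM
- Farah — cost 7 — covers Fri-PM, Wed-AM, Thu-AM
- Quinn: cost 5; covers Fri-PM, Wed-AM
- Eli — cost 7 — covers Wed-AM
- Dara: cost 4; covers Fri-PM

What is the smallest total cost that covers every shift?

7

The greedy cost-per-new-shift heuristic would pick Uma and Farah for 11, but a cheaper cover exists.
Farah alone covers Fri-PM, Wed-AM, Thu-AM — every shift.
Total cost: 7.
No cover costs less than 7.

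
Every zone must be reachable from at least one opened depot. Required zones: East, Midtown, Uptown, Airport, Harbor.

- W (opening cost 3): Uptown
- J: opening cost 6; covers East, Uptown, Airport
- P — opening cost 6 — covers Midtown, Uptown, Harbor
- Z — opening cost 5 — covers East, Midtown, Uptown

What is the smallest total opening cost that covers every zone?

This is an integer covering problem.
The greedy cost-per-new-zone heuristic would pick Z, J, and P for 17, but a cheaper cover exists.
Choose J and P: together they cover East, Midtown, Uptown, Airport, Harbor — every zone.
Total opening cost: 6 + 6 = 12.
No cover costs less than 12.

12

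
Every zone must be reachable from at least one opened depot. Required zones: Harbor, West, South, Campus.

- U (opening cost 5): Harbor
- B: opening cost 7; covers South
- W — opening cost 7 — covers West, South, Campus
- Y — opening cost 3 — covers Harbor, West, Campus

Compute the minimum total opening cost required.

Choose B and Y: together they cover Harbor, West, South, Campus — every zone.
Total opening cost: 7 + 3 = 10.

10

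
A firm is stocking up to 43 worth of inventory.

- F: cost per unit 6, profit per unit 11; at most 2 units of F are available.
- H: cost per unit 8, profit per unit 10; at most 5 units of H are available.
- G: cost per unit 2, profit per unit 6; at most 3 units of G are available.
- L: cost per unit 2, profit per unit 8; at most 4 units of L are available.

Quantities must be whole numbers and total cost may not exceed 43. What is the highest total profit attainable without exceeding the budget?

92

2×F, 2×H, 3×G, and 4×L: cost 42 ≤ 43, profit 2·11 + 2·10 + 3·6 + 4·8 = 92.
2×F, 2×H, 2×G, and 4×L: cost 40 ≤ 43, profit 2·11 + 2·10 + 2·6 + 4·8 = 86.
Best is 92.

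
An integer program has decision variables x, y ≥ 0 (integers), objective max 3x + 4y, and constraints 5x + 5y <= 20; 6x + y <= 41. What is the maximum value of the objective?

(x,y)=(0,4): 5·0+5·4=20≤20, 6·0+1·4=4≤41, objective 16.
(x,y)=(1,3): 5·1+5·3=20≤20, 6·1+1·3=9≤41, objective 15.
(x,y)=(0,3): 5·0+5·3=15≤20, 6·0+1·3=3≤41, objective 12.
Maximum is 16 at (x,y)=(0,4).

16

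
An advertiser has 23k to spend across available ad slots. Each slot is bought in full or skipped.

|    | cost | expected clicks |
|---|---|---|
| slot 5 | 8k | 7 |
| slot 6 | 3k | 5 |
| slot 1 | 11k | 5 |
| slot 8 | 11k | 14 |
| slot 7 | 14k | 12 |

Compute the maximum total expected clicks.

26

This is a 0-1 knapsack instance.
Allowing fractional choices, the relaxed optimum would be about 26.9, but ad slots are indivisible.
slot 5 + slot 6 + slot 8: cost 8 + 3 + 11 = 22 ≤ 23, expected clicks 7 + 5 + 14 = 26.
slot 6 + slot 8: cost 3 + 11 = 14 ≤ 23, expected clicks 5 + 14 = 19.
slot 5 + slot 8: cost 8 + 11 = 19 ≤ 23, expected clicks 7 + 14 = 21.
Best is slot 5, slot 6, and slot 8 with total expected clicks 26.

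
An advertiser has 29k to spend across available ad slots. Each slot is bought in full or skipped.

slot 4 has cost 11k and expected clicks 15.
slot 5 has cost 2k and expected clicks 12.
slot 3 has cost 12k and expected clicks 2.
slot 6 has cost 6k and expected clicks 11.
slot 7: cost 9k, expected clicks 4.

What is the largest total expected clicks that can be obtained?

42

Allowing fractional choices, the relaxed optimum would be about 42.2, but ad slots are indivisible.
slot 4 + slot 5 + slot 6 + slot 7: cost 11 + 2 + 6 + 9 = 28 ≤ 29, expected clicks 15 + 12 + 11 + 4 = 42.
slot 4 + slot 5 + slot 6: cost 11 + 2 + 6 = 19 ≤ 29, expected clicks 15 + 12 + 11 = 38.
Best is slot 4, slot 5, slot 6, and slot 7 with total expected clicks 42.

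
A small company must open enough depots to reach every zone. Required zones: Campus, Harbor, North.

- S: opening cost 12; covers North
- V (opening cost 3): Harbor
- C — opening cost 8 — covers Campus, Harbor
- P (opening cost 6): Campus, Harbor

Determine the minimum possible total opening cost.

The greedy cost-per-new-zone heuristic would pick V, P, and S for 21, but a cheaper cover exists.
Choose S and P: together they cover Campus, Harbor, North — every zone.
Total opening cost: 12 + 6 = 18.
No cover costs less than 18.

18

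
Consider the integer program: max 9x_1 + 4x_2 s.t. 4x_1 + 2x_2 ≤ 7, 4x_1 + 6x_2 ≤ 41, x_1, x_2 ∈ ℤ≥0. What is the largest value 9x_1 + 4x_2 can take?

(x_1,x_2)=(1,1) is feasible, giving 13.
(x_1,x_2)=(1,0) is feasible, giving 9.
(x_1,x_2)=(0,2) is feasible, giving 8.
The best lattice point is (1,1), giving 13.

13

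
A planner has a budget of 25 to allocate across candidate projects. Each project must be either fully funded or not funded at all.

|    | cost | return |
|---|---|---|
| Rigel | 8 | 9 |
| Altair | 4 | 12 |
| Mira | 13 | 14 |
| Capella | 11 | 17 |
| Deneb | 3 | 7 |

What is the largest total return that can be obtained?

This is a 0-1 knapsack instance.
Allowing fractional choices, the relaxed optimum would be about 43.9, but projects are indivisible.
Altair + Capella + Deneb: cost 4 + 11 + 3 = 18 ≤ 25, return 12 + 17 + 7 = 36.
Rigel + Altair + Mira: cost 8 + 4 + 13 = 25 ≤ 25, return 9 + 12 + 14 = 35.
Rigel + Altair + Capella: cost 8 + 4 + 11 = 23 ≤ 25, return 9 + 12 + 17 = 38.
Best is Rigel, Altair, and Capella with total return 38.

38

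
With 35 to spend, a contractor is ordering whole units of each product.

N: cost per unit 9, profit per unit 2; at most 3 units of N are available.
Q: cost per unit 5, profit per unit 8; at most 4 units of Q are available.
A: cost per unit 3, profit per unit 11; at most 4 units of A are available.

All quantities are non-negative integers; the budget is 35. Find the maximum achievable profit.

76

This is a bounded integer knapsack.
A has the best ratio (11/3); taking only A gives at most 4×11 = 44 (stopped by the supply cap of 4).
Mixing does better — 4×Q and 4×A: cost 32 ≤ 35, profit 4·8 + 4·11 = 76.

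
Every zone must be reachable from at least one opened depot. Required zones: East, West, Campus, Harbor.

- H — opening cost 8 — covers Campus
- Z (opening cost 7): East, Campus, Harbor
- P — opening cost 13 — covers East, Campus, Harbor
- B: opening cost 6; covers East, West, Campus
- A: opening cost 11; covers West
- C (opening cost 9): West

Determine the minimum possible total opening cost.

13

Choose Z and B: together they cover East, West, Campus, Harbor — every zone.
Total opening cost: 7 + 6 = 13.
No cover costs less than 13.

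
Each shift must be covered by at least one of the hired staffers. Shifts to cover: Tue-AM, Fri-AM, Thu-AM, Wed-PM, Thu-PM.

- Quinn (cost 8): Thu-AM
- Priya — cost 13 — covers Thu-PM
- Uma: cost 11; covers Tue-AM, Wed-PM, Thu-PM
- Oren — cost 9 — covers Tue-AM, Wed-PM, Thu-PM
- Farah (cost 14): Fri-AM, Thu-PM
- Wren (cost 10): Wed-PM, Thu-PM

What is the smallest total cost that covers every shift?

31

Choose Quinn, Oren, and Farah: together they cover Tue-AM, Fri-AM, Thu-AM, Wed-PM, Thu-PM — every shift.
Total cost: 8 + 9 + 14 = 31.
No cover costs less than 31.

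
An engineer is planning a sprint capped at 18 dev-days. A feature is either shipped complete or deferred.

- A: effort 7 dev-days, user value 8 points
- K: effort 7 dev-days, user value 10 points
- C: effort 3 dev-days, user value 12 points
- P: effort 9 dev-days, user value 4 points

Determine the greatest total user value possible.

Take A, K, and C: effort 7 + 7 + 3 = 17 ≤ 18, user value 8 + 10 + 12 = 30.
No other feasible combination does better.

30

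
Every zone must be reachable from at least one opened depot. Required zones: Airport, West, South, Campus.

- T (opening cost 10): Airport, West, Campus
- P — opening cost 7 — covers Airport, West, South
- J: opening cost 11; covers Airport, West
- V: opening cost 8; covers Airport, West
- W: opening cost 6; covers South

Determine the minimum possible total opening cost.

The greedy cost-per-new-zone heuristic would pick P and T for 17, but a cheaper cover exists.
Choose T and W: together they cover Airport, West, South, Campus — every zone.
Total opening cost: 10 + 6 = 16.
No cover costs less than 16.

16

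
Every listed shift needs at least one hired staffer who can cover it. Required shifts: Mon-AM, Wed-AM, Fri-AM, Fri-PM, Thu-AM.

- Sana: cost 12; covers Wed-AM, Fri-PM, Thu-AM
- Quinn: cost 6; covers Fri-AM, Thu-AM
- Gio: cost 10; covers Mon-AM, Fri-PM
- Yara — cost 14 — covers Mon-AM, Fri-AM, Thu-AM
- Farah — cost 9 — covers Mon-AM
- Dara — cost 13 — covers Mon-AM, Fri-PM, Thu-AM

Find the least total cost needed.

The greedy cost-per-new-shift heuristic would pick Quinn, Gio, and Sana for 28, but a cheaper cover exists.
Choose Sana and Yara: together they cover Mon-AM, Wed-AM, Fri-AM, Fri-PM, Thu-AM — every shift.
Total cost: 12 + 14 = 26.
No cover costs less than 26.

26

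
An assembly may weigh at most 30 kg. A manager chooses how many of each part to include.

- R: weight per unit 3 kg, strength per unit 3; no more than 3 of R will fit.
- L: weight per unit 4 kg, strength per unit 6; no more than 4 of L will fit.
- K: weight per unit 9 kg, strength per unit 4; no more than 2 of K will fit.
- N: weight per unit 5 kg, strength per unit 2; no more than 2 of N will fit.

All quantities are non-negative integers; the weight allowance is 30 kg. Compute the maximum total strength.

Take 3×R, 4×L, and 1×N: weight 30 ≤ 30, strength 3·3 + 4·6 + 1·2 = 35.
L has the best ratio (6/4) and is taken to its limit of 4; remaining capacity is filled optimally with the others.

35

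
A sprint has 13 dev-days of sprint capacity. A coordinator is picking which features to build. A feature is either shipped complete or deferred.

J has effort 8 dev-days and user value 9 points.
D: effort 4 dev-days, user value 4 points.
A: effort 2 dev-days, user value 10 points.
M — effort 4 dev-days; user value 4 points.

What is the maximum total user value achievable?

D + A + M: effort 4 + 2 + 4 = 10 ≤ 13, user value 4 + 10 + 4 = 18.
J + A: effort 8 + 2 = 10 ≤ 13, user value 9 + 10 = 19.
D + A: effort 4 + 2 = 6 ≤ 13, user value 4 + 10 = 14.
Best is J and A with total user value 19.

19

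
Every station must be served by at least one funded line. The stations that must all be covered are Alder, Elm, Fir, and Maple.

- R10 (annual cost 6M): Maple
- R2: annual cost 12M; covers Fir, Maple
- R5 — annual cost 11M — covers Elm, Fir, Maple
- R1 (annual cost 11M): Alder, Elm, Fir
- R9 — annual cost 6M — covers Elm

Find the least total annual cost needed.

This is a weighted set-cover instance.
Choose R10 and R1: together they cover Alder, Elm, Fir, Maple — every station.
Total annual cost: 6 + 11 = 17.

17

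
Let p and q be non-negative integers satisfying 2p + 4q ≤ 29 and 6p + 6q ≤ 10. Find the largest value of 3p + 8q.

8

The continuous relaxation peaks at (0, 1.67) with value 13.33; rounding to a feasible lattice point costs some objective.
(p,q)=(0,1): 2·0+4·1=4≤29, 6·0+6·1=6≤10, objective 8.
(p,q)=(1,0): 2·1+4·0=2≤29, 6·1+6·0=6≤10, objective 3.
(p,q)=(0,0): 2·0+4·0=0≤29, 6·0+6·0=0≤10, objective 0.
No feasible integer point exceeds 8.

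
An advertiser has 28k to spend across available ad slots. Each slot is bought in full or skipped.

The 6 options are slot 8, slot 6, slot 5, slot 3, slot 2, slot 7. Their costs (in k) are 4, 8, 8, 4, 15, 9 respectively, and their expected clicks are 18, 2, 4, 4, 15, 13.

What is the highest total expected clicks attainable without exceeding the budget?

46

slot 8 + slot 5 + slot 3 + slot 7: cost 4 + 8 + 4 + 9 = 25 ≤ 28, expected clicks 18 + 4 + 4 + 13 = 39.
slot 8 + slot 3 + slot 2: cost 4 + 4 + 15 = 23 ≤ 28, expected clicks 18 + 4 + 15 = 37.
slot 8 + slot 2 + slot 7: cost 4 + 15 + 9 = 28 ≤ 28, expected clicks 18 + 15 + 13 = 46.
Best is slot 8, slot 2, and slot 7 with total expected clicks 46.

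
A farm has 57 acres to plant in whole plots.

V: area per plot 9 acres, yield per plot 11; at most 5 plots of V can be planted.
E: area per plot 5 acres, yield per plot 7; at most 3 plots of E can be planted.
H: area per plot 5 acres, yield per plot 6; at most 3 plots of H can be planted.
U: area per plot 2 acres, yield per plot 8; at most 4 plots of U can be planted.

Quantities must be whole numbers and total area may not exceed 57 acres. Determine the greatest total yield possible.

U has the best ratio (8/2); taking only U gives at most 4×8 = 32 (stopped by the supply cap of 4).
Mixing does better — 2×V, 3×E, 3×H, and 4×U: area 56 ≤ 57, yield 2·11 + 3·7 + 3·6 + 4·8 = 93.

93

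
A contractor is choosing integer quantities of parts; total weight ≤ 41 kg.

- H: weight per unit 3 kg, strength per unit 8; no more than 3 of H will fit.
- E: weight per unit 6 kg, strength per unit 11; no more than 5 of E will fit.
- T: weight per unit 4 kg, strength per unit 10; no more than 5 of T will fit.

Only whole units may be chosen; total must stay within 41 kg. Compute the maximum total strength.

H has the best ratio (8/3); taking only H gives at most 3×8 = 24 (stopped by the supply cap of 3).
Mixing does better — 3×H, 2×E, and 5×T: weight 41 ≤ 41, strength 3·8 + 2·11 + 5·10 = 96.

96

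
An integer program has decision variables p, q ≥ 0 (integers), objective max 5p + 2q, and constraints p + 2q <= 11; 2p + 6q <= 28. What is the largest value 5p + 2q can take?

(p,q)=(11,0) is feasible, giving 55.
(p,q)=(10,0) is feasible, giving 50.
No feasible integer point exceeds 55.

55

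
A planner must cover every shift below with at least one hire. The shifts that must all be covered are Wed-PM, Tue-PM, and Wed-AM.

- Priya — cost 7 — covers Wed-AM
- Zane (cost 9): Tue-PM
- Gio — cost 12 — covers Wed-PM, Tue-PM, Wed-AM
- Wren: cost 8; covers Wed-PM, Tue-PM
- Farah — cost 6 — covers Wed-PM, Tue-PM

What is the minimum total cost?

12

The greedy cost-per-new-shift heuristic would pick Farah and Priya for 13, but a cheaper cover exists.
Gio alone covers Wed-PM, Tue-PM, Wed-AM — every shift.
Total cost: 12.
No cover costs less than 12.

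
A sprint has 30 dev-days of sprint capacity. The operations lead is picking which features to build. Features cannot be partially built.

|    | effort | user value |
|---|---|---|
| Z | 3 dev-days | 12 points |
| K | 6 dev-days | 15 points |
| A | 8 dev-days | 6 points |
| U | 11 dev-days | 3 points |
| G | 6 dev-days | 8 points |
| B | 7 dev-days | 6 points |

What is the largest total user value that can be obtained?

Z + K + A + G: effort 3 + 6 + 8 + 6 = 23 ≤ 30, user value 12 + 15 + 6 + 8 = 41.
Z + K + G + B: effort 3 + 6 + 6 + 7 = 22 ≤ 30, user value 12 + 15 + 8 + 6 = 41.
Z + K + A + G + B: effort 3 + 6 + 8 + 6 + 7 = 30 ≤ 30, user value 12 + 15 + 6 + 8 + 6 = 47.
Best is Z, K, A, G, and B with total user value 47.

47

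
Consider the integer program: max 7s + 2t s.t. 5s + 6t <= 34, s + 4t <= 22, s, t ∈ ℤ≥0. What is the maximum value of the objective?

42

The continuous relaxation peaks at (6.8, 0) with value 47.60; rounding to a feasible lattice point costs some objective.
(s,t)=(6,0): 5·6+6·0=30≤34, 1·6+4·0=6≤22, objective 42.
(s,t)=(5,1): 5·5+6·1=31≤34, 1·5+4·1=9≤22, objective 37.
(s,t)=(5,0): 5·5+6·0=25≤34, 1·5+4·0=5≤22, objective 35.
Maximum is 42 at (s,t)=(6,0).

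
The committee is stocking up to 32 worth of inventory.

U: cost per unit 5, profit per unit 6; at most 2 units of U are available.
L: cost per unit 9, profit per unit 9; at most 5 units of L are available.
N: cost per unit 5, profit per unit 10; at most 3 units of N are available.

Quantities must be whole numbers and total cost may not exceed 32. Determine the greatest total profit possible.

45

N has the best ratio (10/5); taking only N gives at most 3×10 = 30 (stopped by the supply cap of 3).
Mixing does better — 1×U, 1×L, and 3×N: cost 29 ≤ 32, profit 1·6 + 1·9 + 3·10 = 45.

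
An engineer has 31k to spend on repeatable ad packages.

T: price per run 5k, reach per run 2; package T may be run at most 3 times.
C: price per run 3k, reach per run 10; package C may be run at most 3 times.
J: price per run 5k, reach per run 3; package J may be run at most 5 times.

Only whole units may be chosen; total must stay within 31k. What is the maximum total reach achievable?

42

C has the best ratio (10/3); taking only C gives at most 3×10 = 30 (stopped by the supply cap of 3).
Mixing does better — 3×C and 4×J: price 29 ≤ 31, reach 3·10 + 4·3 = 42.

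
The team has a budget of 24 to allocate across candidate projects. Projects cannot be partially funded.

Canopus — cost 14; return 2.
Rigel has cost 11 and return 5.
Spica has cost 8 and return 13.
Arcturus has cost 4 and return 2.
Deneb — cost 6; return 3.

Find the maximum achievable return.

20

This is an integer program with binary decision variables.
Allowing fractional choices, the relaxed optimum would be about 20.7, but projects are indivisible.
Rigel + Spica: cost 11 + 8 = 19 ≤ 24, return 5 + 13 = 18.
Rigel + Spica + Arcturus: cost 11 + 8 + 4 = 23 ≤ 24, return 5 + 13 + 2 = 20.
Spica + Arcturus + Deneb: cost 8 + 4 + 6 = 18 ≤ 24, return 13 + 2 + 3 = 18.
Best is Rigel, Spica, and Arcturus with total return 20.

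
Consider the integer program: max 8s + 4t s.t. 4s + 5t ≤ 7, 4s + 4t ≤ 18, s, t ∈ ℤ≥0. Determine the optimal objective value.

(s,t)=(1,0): 4·1+5·0=4≤7, 4·1+4·0=4≤18, objective 8.
(s,t)=(0,1): 4·0+5·1=5≤7, 4·0+4·1=4≤18, objective 4.
(s,t)=(0,0): 4·0+5·0=0≤7, 4·0+4·0=0≤18, objective 0.
No feasible integer point exceeds 8.

8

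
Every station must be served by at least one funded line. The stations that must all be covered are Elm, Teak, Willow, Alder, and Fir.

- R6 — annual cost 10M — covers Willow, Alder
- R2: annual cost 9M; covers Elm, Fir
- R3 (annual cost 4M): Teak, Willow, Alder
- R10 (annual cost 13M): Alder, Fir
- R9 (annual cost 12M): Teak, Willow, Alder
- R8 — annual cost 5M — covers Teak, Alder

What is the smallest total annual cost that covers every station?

13

Choose R2 and R3: together they cover Elm, Teak, Willow, Alder, Fir — every station.
Total annual cost: 9 + 4 = 13.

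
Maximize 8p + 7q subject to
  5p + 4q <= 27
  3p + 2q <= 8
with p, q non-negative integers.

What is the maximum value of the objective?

28

(p,q)=(0,4): 5·0+4·4=16≤27, 3·0+2·4=8≤8, objective 28.
(p,q)=(0,3): 5·0+4·3=12≤27, 3·0+2·3=6≤8, objective 21.
The best lattice point is (0,4), giving 28.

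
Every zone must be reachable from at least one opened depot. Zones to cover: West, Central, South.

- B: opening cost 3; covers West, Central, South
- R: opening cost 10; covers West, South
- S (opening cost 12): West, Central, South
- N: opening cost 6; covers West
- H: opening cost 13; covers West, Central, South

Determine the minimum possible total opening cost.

This is a weighted set-cover instance.
B alone covers West, Central, South — every zone.
Total opening cost: 3.

3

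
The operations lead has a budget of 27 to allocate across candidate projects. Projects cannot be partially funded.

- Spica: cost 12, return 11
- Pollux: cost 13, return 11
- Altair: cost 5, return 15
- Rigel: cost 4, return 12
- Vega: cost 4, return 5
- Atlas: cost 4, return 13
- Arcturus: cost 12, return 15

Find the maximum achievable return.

Take Altair, Rigel, Atlas, and Arcturus: cost 5 + 4 + 4 + 12 = 25 ≤ 27, return 15 + 12 + 13 + 15 = 55.
No other feasible combination does better.

55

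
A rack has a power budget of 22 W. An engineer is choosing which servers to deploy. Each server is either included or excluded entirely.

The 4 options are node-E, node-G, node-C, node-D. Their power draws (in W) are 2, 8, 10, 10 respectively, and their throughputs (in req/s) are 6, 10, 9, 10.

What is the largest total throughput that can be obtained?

Allowing fractional choices, the relaxed optimum would be about 27.8, but servers are indivisible.
node-E + node-G + node-C: power draw 2 + 8 + 10 = 20 ≤ 22, throughput 6 + 10 + 9 = 25.
node-E + node-G + node-D: power draw 2 + 8 + 10 = 20 ≤ 22, throughput 6 + 10 + 10 = 26.
node-E + node-C + node-D: power draw 2 + 10 + 10 = 22 ≤ 22, throughput 6 + 9 + 10 = 25.
Best is node-E, node-G, and node-D with total throughput 26.

26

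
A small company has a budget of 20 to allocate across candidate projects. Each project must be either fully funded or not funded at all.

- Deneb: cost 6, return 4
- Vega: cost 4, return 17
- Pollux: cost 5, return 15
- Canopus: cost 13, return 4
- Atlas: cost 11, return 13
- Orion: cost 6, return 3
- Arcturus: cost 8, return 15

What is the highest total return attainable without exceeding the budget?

47

Vega + Pollux + Atlas: cost 4 + 5 + 11 = 20 ≤ 20, return 17 + 15 + 13 = 45.
Vega + Pollux + Arcturus: cost 4 + 5 + 8 = 17 ≤ 20, return 17 + 15 + 15 = 47.
Deneb + Vega + Pollux: cost 6 + 4 + 5 = 15 ≤ 20, return 4 + 17 + 15 = 36.
Best is Vega, Pollux, and Arcturus with total return 47.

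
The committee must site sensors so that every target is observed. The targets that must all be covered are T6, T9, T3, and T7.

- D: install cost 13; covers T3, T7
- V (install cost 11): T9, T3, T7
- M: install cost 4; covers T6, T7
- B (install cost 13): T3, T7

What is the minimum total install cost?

15

This is a weighted set-cover instance.
Choose V and M: together they cover T6, T9, T3, T7 — every target.
Total install cost: 11 + 4 = 15.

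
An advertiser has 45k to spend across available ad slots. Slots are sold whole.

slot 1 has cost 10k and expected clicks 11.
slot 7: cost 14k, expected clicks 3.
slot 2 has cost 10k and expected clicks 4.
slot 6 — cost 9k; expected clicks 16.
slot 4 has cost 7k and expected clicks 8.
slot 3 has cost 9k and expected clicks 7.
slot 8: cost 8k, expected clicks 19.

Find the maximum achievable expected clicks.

This is a 0-1 knapsack instance.
Allowing fractional choices, the relaxed optimum would be about 61.8, but ad slots are indivisible.
slot 1 + slot 2 + slot 6 + slot 4 + slot 8: cost 10 + 10 + 9 + 7 + 8 = 44 ≤ 45, expected clicks 11 + 4 + 16 + 8 + 19 = 58.
slot 1 + slot 6 + slot 4 + slot 3 + slot 8: cost 10 + 9 + 7 + 9 + 8 = 43 ≤ 45, expected clicks 11 + 16 + 8 + 7 + 19 = 61.
Best is slot 1, slot 6, slot 4, slot 3, and slot 8 with total expected clicks 61.

61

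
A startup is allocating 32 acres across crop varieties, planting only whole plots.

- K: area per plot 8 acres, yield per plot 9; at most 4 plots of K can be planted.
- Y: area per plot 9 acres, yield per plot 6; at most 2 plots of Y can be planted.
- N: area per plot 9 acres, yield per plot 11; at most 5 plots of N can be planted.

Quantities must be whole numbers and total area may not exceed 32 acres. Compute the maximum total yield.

36

This is a bounded integer knapsack.
3×N: area 27 ≤ 32, yield 3·11 = 33.
4×K: area 32 ≤ 32, yield 4·9 = 36.
Best is 36.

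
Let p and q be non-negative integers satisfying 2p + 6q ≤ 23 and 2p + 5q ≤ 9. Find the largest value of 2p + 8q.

12

(p,q)=(2,1): 2·2+6·1=10≤23, 2·2+5·1=9≤9, objective 12.
(p,q)=(1,1): 2·1+6·1=8≤23, 2·1+5·1=7≤9, objective 10.
(p,q)=(0,1): 2·0+6·1=6≤23, 2·0+5·1=5≤9, objective 8.
(p,q)=(3,0): 2·3+6·0=6≤23, 2·3+5·0=6≤9, objective 6.
No feasible integer point exceeds 12.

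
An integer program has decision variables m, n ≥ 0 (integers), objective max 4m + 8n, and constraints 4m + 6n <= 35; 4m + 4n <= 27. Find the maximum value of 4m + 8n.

The continuous relaxation peaks at (0, 5.83) with value 46.67; rounding to a feasible lattice point costs some objective.
(m,n)=(1,5): 4·1+6·5=34≤35, 4·1+4·5=24≤27, objective 44.
(m,n)=(2,4): 4·2+6·4=32≤35, 4·2+4·4=24≤27, objective 40.
(m,n)=(0,5): 4·0+6·5=30≤35, 4·0+4·5=20≤27, objective 40.
Maximum is 44 at (m,n)=(1,5).

44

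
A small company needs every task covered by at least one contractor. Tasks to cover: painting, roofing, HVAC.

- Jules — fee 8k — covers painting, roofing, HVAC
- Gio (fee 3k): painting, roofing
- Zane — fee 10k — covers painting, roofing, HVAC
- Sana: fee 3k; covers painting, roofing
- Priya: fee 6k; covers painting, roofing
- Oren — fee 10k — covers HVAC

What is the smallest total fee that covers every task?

This is a weighted set-cover instance.
The greedy cost-per-new-task heuristic would pick Gio and Jules for 11, but a cheaper cover exists.
Jules alone covers painting, roofing, HVAC — every task.
Total fee: 8.
No cover costs less than 8.

8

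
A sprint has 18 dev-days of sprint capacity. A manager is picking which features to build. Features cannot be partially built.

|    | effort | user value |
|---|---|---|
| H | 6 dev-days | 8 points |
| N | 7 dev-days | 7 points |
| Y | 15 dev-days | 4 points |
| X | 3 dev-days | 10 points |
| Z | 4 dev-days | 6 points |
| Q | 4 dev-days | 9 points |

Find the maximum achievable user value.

33

N + X + Z + Q: effort 7 + 3 + 4 + 4 = 18 ≤ 18, user value 7 + 10 + 6 + 9 = 32.
H + X + Z + Q: effort 6 + 3 + 4 + 4 = 17 ≤ 18, user value 8 + 10 + 6 + 9 = 33.
Best is H, X, Z, and Q with total user value 33.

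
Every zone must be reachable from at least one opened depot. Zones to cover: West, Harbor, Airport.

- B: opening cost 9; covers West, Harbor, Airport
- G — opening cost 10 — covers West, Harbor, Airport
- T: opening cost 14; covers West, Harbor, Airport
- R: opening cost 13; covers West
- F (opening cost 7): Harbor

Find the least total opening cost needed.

9

B alone covers West, Harbor, Airport — every zone.
Total opening cost: 9.
No cover costs less than 9.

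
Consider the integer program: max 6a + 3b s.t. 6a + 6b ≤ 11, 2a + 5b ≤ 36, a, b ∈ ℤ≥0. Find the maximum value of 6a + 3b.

The continuous relaxation peaks at (1.83, 0) with value 11.00; rounding to a feasible lattice point costs some objective.
(a,b)=(1,0): 6·1+6·0=6≤11, 2·1+5·0=2≤36, objective 6.
(a,b)=(0,1): 6·0+6·1=6≤11, 2·0+5·1=5≤36, objective 3.
Maximum is 6 at (a,b)=(1,0).

6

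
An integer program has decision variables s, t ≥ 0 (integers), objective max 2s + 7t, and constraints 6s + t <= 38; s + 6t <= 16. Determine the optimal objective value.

The continuous relaxation peaks at (6.06, 1.66) with value 23.71; rounding to a feasible lattice point costs some objective.
(s,t)=(4,2): 6·4+1·2=26≤38, 1·4+6·2=16≤16, objective 22.
(s,t)=(3,2): 6·3+1·2=20≤38, 1·3+6·2=15≤16, objective 20.
(s,t)=(6,1): 6·6+1·1=37≤38, 1·6+6·1=12≤16, objective 19.
The best lattice point is (4,2), giving 22.

22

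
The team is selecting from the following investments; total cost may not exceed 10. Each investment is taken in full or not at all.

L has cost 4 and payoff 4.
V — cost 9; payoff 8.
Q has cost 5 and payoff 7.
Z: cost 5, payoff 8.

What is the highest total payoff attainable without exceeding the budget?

This is an integer program with binary decision variables.
Take Q and Z: cost 5 + 5 = 10 ≤ 10, payoff 7 + 8 = 15.
No other feasible combination does better.

15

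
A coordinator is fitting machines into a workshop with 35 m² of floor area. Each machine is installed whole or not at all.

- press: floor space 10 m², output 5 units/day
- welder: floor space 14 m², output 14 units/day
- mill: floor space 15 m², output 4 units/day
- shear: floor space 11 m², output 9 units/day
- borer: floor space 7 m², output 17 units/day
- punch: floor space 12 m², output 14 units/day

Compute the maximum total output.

This is an integer program with binary decision variables.
Allowing fractional choices, the relaxed optimum would be about 46.6, but machines are indivisible.
shear + borer + punch: floor space 11 + 7 + 12 = 30 ≤ 35, output 9 + 17 + 14 = 40.
welder + shear + borer: floor space 14 + 11 + 7 = 32 ≤ 35, output 14 + 9 + 17 = 40.
welder + borer + punch: floor space 14 + 7 + 12 = 33 ≤ 35, output 14 + 17 + 14 = 45.
Best is welder, borer, and punch with total output 45.

45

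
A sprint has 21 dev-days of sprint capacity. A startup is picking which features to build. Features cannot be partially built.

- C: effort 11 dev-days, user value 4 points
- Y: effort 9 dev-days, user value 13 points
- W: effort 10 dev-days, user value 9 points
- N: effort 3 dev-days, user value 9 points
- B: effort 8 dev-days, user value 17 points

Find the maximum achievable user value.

39

Allowing fractional choices, the relaxed optimum would be about 39.9, but features are indivisible.
W + N + B: effort 10 + 3 + 8 = 21 ≤ 21, user value 9 + 9 + 17 = 35.
Y + N + B: effort 9 + 3 + 8 = 20 ≤ 21, user value 13 + 9 + 17 = 39.
Y + B: effort 9 + 8 = 17 ≤ 21, user value 13 + 17 = 30.
Best is Y, N, and B with total user value 39.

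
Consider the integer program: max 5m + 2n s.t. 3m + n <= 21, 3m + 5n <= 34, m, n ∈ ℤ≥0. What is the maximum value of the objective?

Relaxing integrality, the LP optimum is 36.08 at (m,n) = (5.92, 3.25), which is not an integer point.
(m,n)=(6,3): 3·6+1·3=21≤21, 3·6+5·3=33≤34, objective 36.
(m,n)=(6,2): 3·6+1·2=20≤21, 3·6+5·2=28≤34, objective 34.
No feasible integer point exceeds 36.

36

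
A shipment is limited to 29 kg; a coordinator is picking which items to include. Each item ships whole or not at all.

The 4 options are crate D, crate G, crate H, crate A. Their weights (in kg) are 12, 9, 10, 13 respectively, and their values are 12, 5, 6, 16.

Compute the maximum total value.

crate D + crate A: weight 12 + 13 = 25 ≤ 29, value 12 + 16 = 28.
crate H + crate A: weight 10 + 13 = 23 ≤ 29, value 6 + 16 = 22.
crate G + crate A: weight 9 + 13 = 22 ≤ 29, value 5 + 16 = 21.
Best is crate D and crate A with total value 28.

28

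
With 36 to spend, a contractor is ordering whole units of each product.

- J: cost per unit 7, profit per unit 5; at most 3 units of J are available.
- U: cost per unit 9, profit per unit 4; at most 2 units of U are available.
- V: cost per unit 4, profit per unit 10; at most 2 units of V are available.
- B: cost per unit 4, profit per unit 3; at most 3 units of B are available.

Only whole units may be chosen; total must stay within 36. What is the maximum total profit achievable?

This is a bounded integer knapsack.
V has the best ratio (10/4); taking only V gives at most 2×10 = 20 (stopped by the supply cap of 2).
Mixing does better — 2×J, 2×V, and 3×B: cost 34 ≤ 36, profit 2·5 + 2·10 + 3·3 = 39.

39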